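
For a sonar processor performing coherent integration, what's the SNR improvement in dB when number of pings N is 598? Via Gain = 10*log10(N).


27.77 dB


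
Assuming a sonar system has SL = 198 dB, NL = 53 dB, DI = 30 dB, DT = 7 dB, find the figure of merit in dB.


FOM = SL - NL + DI - DT = 198 - 53 + 30 - 7 = 168

168 dB


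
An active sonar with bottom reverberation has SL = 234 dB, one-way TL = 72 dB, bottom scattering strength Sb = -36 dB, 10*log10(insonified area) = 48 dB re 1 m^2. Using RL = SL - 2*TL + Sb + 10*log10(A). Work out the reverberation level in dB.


RL = SL - 2*TL + Sb + 10*log10(A) = 234 - 2*72 + (-36) + 48 = 102

102 dB


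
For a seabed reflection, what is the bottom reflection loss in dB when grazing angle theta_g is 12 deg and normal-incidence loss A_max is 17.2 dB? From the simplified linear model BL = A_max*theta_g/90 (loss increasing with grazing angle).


BL = A_max * theta_g / 90 = 17.2 * 12 / 90 = 2.29

2.29 dB


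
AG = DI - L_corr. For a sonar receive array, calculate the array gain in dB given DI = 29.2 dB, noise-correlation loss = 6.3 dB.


AG = DI - L_corr = 29.2 - 6.3 = 22.9

22.9 dB


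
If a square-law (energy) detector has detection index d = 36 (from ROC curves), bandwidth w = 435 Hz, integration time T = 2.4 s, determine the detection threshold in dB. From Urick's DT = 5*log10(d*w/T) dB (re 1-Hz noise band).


DT = 5*log10(d*w/T) = 5*log10(36 * 435 / 2.4) = 5*log10(6525.0) = 19.07

19.07 dB


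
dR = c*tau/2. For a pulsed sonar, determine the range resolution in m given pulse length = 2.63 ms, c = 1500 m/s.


1.9725 m


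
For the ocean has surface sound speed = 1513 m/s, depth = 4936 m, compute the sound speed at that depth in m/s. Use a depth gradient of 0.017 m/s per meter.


c = 1513 + 0.017 * 4936 = 1596.912

1596.912 m/s


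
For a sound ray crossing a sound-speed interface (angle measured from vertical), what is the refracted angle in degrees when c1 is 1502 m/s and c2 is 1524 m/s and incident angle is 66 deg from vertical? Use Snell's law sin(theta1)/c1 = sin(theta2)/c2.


67.96 deg


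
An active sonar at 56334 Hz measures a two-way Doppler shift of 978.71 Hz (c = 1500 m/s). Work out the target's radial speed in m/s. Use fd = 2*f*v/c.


13.03 m/s


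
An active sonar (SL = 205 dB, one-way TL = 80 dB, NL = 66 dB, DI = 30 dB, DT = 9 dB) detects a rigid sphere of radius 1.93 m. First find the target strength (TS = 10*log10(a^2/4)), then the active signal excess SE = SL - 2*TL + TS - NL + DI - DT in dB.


Step 1: TS = 10*log10(1.93^2/4) = -0.31 dB
Step 2: SE = SL - 2*TL + TS - NL + DI - DT = 205 - 2*80 + (-0.31) - 66 + 30 - 9 = -0.31

-0.31 dB


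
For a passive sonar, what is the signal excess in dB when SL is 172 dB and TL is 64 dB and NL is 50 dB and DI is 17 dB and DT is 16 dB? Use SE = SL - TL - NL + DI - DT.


SE = SL - TL - NL + DI - DT = 172 - 64 - 50 + 17 - 16 = 59

59 dB


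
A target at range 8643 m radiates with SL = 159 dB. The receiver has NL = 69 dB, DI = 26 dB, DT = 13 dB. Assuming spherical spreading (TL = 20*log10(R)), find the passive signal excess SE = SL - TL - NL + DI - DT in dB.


Step 1: TL = 20*log10(8643) = 78.73 dB
Step 2: SE = 159 - 78.73 - 69 + 26 - 13 = 24.27

24.27 dB


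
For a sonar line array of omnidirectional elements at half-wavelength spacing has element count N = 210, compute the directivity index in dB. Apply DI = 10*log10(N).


DI = 10*log10(210) = 23.22

23.22 dB


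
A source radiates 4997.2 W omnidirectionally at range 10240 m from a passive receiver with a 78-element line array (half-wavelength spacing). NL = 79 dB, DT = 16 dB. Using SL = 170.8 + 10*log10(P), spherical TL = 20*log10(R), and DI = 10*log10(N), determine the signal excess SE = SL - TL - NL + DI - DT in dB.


51.5 dB


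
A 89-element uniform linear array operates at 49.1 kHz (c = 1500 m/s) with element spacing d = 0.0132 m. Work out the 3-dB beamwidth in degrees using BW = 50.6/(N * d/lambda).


Step 1: lambda = 1500/49100 = 0.03055 m
Step 2: d/lambda = 0.0132/0.03055 = 0.4321
Step 3: BW = 50.6/(N * d/lambda) = 50.6/(89 * 0.4321) = 1.32

1.32 deg


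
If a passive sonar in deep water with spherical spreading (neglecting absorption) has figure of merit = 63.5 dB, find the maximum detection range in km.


1.5 km


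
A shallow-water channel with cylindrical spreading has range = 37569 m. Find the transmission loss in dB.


45.75 dB


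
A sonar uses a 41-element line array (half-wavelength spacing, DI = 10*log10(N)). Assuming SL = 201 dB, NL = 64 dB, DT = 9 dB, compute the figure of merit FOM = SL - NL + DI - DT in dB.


Step 1: DI = 10*log10(41) = 16.13 dB
Step 2: FOM = SL - NL + DI - DT = 201 - 64 + 16.13 - 9 = 144.13

144.13 dB


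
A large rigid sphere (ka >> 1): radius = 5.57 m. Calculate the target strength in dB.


TS = 10*log10(5.57^2 / 4) = 10*log10(7.756225) = 8.9

8.9 dB


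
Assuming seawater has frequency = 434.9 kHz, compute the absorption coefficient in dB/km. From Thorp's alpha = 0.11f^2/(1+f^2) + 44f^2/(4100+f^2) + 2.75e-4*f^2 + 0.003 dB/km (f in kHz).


f^2 = 189138.01
alpha = 0.11*189138.01/(1+189138.01) + 44*189138.01/(4100+189138.01) + 2.75e-4*189138.01 + 0.003 = 95.192

95.192 dB/km


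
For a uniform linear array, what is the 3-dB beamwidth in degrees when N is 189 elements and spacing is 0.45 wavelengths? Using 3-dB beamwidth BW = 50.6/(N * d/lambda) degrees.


BW = 50.6 / (189 * 0.45) = 50.6 / 85.05 = 0.59

0.59 deg


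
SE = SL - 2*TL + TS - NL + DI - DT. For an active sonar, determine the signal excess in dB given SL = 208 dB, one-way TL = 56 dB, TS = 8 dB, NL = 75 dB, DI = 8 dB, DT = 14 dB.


SE = SL - 2*TL + TS - NL + DI - DT = 208 - 2*56 + (8) - 75 + 8 - 14 = 23

23 dB


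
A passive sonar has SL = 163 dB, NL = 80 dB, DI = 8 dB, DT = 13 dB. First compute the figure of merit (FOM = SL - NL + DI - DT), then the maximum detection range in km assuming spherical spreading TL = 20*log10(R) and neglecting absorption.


Step 1: FOM = SL - NL + DI - DT = 163 - 80 + 8 - 13 = 78 dB
Step 2: at max range FOM = TL = 20*log10(R), so R = 10^(78/20) = 7943.28 m = 7.94 km

7.94 km


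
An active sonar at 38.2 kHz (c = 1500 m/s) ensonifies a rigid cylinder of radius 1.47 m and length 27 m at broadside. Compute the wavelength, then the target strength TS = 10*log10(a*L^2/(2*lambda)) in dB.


Step 1: lambda = c/f = 1500/38200 = 0.03927 m
Step 2: TS = 10*log10(a*L^2/(2*lambda)) = 10*log10(1.47*27^2/(2*0.03927)) = 41.35

41.35 dB


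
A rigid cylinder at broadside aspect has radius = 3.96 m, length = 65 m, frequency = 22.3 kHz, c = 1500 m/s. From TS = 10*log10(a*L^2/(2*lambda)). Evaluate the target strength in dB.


lambda = 1500/22300 = 0.06726 m
TS = 10*log10(3.96*65^2/(2*0.06726)) = 50.95

50.95 dB


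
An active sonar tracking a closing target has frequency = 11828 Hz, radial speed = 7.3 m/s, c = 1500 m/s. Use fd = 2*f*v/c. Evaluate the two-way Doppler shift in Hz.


fd = 2*f*v/c = 2 * 11828 * 7.3 / 1500 = 115.13

115.13 Hz


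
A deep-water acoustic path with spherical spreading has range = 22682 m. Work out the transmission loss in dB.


TL = 20*log10(22682) = 87.11

87.11 dB


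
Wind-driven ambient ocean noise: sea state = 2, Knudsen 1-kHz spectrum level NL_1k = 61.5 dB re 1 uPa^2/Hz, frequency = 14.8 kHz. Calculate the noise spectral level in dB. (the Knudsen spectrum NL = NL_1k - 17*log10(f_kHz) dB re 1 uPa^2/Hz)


NL = NL_1k - 17*log10(f_kHz) = 61.5 - 17*log10(14.8) = 61.5 - (19.89) = 41.61

41.61 dB


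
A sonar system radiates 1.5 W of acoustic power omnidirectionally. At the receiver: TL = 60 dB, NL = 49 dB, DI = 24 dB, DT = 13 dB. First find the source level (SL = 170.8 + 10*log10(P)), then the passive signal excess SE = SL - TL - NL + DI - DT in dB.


Step 1: SL = 170.8 + 10*log10(1.5) = 172.56 dB
Step 2: SE = SL - TL - NL + DI - DT = 172.56 - 60 - 49 + 24 - 13 = 74.56

74.56 dB


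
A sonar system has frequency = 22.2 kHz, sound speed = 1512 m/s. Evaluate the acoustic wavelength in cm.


lambda = c/f = 1512 / 22200 = 0.0681 m = 6.81 cm

6.81 cm


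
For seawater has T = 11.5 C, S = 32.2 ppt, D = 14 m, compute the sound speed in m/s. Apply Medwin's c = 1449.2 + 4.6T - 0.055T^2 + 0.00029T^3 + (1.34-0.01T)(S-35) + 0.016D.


c = 1449.2 + 4.6*11.5 - 0.055*11.5^2 + 0.00029*11.5^3 + (1.34 - 0.01*11.5)*(32.2 - 35) + 0.016*14 = 1492.06

1492.06 m/s


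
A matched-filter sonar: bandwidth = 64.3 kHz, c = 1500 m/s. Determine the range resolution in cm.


dR = c/(2*BW) = 1500 / (2 * 64.3e3) = 0.0117 m = 1.17 cm

1.17 cm


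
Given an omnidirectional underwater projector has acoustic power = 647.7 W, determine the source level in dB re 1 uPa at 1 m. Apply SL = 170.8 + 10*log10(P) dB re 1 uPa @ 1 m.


SL = 170.8 + 10*log10(647.7) = 170.8 + 28.11 = 198.91

198.91 dB


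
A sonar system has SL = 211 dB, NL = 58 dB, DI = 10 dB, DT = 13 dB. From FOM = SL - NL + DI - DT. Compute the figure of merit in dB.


FOM = SL - NL + DI - DT = 211 - 58 + 10 - 13 = 150

150 dB


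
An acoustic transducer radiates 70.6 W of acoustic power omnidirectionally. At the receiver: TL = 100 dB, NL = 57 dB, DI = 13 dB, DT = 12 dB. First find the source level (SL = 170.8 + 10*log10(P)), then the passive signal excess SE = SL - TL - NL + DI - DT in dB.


Step 1: SL = 170.8 + 10*log10(70.6) = 189.29 dB
Step 2: SE = SL - TL - NL + DI - DT = 189.29 - 100 - 57 + 13 - 12 = 33.29

33.29 dB


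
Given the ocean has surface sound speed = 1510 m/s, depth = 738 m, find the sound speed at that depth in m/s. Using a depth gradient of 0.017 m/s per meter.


1522.546 m/s


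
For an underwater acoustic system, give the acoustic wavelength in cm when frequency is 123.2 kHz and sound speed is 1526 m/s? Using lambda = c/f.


1.24 cm


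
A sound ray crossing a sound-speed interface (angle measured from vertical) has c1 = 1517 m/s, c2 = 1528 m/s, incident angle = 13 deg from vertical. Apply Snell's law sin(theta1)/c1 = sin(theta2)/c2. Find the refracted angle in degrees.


sin(theta2) = (c2/c1)*sin(theta1) = (1528/1517)*sin(13 deg) = 0.22658
theta2 = arcsin(0.22658) = 13.1

13.1 deg


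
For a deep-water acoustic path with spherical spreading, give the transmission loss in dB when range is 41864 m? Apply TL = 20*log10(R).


TL = 20*log10(41864) = 92.44

92.44 dB


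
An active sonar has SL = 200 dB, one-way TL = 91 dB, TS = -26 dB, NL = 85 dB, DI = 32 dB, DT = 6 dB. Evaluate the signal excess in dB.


SE = SL - 2*TL + TS - NL + DI - DT = 200 - 2*91 + (-26) - 85 + 32 - 6 = -67

-67 dB


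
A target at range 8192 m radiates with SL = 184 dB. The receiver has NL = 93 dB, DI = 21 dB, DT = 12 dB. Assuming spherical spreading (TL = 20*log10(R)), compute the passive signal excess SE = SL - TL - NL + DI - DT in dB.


Step 1: TL = 20*log10(8192) = 78.27 dB
Step 2: SE = 184 - 78.27 - 93 + 21 - 12 = 21.73

21.73 dB


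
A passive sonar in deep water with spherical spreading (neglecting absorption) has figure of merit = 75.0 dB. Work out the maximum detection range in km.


5.62 km


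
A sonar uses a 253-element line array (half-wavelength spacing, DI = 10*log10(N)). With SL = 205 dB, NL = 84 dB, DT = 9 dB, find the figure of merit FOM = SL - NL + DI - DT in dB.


136.03 dB


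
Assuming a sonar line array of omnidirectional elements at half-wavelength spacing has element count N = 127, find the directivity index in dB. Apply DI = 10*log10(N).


DI = 10*log10(127) = 21.04

21.04 dB


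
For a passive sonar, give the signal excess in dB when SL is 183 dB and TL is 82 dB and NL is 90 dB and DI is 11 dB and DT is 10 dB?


12 dB


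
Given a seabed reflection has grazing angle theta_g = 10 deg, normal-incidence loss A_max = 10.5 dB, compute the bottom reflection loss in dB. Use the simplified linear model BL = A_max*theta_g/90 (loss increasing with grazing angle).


BL = A_max * theta_g / 90 = 10.5 * 10 / 90 = 1.17

1.17 dB


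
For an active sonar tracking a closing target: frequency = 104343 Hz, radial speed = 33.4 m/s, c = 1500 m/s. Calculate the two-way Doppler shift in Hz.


fd = 2*f*v/c = 2 * 104343 * 33.4 / 1500 = 4646.74

4646.74 Hz


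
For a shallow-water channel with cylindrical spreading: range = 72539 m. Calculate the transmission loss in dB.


TL = 10*log10(72539) = 48.61

48.61 dB


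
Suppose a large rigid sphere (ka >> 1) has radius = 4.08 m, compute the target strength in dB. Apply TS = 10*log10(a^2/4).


TS = 10*log10(4.08^2 / 4) = 10*log10(4.1616) = 6.19

6.19 dB


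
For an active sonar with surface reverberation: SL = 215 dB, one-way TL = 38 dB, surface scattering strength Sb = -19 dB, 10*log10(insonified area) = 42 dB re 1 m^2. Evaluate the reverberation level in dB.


162 dB


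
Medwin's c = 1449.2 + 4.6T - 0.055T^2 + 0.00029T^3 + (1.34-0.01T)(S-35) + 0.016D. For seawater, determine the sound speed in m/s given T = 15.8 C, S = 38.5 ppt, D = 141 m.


c = 1449.2 + 4.6*15.8 - 0.055*15.8^2 + 0.00029*15.8^3 + (1.34 - 0.01*15.8)*(38.5 - 35) + 0.016*141 = 1515.69

1515.69 m/s


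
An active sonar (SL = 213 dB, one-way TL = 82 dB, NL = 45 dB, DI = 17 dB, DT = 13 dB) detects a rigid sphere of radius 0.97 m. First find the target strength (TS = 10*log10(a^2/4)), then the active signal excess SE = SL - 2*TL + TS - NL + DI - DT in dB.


Step 1: TS = 10*log10(0.97^2/4) = -6.29 dB
Step 2: SE = SL - 2*TL + TS - NL + DI - DT = 213 - 2*82 + (-6.29) - 45 + 17 - 13 = 1.71

1.71 dB


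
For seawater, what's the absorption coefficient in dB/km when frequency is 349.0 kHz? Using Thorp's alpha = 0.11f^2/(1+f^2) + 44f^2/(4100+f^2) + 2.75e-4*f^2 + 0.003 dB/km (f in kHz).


76.175 dB/km


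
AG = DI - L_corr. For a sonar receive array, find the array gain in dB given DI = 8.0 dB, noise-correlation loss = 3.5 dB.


4.5 dB


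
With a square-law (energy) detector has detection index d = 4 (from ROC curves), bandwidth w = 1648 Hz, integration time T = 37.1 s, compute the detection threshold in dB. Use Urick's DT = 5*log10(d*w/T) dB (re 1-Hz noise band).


DT = 5*log10(d*w/T) = 5*log10(4 * 1648 / 37.1) = 5*log10(177.68) = 11.25

11.25 dB


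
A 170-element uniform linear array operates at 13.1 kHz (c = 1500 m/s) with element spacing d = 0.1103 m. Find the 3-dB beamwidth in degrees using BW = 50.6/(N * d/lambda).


0.31 deg


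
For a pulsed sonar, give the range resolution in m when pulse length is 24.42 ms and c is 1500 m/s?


dR = c*tau/2 = 1500 * 24.42e-3 / 2 = 18.315

18.315 m


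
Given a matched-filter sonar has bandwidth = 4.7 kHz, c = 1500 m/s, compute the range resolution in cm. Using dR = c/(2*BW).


15.96 cm


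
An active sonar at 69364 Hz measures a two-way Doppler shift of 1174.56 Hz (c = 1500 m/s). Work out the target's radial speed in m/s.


From fd = 2*f*v/c, v = c*fd/(2*f) = 1500 * 1174.56 / (2*69364) = 12.7

12.7 m/s


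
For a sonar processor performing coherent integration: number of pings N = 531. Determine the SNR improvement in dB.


Gain = 10*log10(531) = 27.25

27.25 dB


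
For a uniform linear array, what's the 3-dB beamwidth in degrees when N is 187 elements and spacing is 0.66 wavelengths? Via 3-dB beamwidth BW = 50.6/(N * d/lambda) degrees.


BW = 50.6 / (187 * 0.66) = 50.6 / 123.42 = 0.41

0.41 deg


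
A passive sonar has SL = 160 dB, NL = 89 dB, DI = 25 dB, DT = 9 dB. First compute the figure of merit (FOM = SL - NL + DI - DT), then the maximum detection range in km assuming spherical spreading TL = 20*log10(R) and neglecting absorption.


Step 1: FOM = SL - NL + DI - DT = 160 - 89 + 25 - 9 = 87 dB
Step 2: at max range FOM = TL = 20*log10(R), so R = 10^(87/20) = 22387.21 m = 22.39 km

22.39 km


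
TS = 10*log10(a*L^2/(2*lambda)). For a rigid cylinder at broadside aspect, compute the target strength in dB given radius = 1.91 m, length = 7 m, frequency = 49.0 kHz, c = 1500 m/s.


31.84 dB


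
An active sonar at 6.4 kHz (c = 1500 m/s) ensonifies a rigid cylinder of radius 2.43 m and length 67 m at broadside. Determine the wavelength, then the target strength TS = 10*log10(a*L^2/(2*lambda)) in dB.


Step 1: lambda = c/f = 1500/6400 = 0.23438 m
Step 2: TS = 10*log10(a*L^2/(2*lambda)) = 10*log10(2.43*67^2/(2*0.23438)) = 43.67

43.67 dB


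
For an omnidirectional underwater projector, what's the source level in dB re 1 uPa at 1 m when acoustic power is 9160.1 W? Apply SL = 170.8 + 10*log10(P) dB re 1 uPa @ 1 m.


210.42 dB


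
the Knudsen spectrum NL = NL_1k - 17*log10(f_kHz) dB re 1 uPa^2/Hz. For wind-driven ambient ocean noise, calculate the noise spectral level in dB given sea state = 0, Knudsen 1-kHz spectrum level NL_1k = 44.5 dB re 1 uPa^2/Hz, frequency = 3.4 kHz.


NL = NL_1k - 17*log10(f_kHz) = 44.5 - 17*log10(3.4) = 44.5 - (9.04) = 35.46

35.46 dB


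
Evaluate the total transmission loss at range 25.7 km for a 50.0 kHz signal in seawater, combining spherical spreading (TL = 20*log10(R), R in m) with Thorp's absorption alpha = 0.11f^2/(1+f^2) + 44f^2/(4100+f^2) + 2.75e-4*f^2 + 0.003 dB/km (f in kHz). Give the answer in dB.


537.1 dB


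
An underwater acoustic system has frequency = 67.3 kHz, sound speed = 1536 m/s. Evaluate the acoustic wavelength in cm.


2.28 cm


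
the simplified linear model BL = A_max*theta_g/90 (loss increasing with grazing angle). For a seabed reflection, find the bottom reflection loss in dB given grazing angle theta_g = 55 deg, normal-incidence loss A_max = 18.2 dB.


BL = A_max * theta_g / 90 = 18.2 * 55 / 90 = 11.12

11.12 dB


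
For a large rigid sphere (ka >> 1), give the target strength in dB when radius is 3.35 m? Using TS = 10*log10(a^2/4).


4.48 dB


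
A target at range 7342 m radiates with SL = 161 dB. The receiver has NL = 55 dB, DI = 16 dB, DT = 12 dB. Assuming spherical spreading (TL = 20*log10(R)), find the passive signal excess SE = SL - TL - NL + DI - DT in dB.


Step 1: TL = 20*log10(7342) = 77.32 dB
Step 2: SE = 161 - 77.32 - 55 + 16 - 12 = 32.68

32.68 dB


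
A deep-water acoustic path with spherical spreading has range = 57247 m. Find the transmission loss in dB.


TL = 20*log10(57247) = 95.16

95.16 dB


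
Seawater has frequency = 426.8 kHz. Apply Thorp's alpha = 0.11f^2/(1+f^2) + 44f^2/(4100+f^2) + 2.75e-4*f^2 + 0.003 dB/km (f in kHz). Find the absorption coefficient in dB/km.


f^2 = 182158.24
alpha = 0.11*182158.24/(1+182158.24) + 44*182158.24/(4100+182158.24) + 2.75e-4*182158.24 + 0.003 = 93.238

93.238 dB/km


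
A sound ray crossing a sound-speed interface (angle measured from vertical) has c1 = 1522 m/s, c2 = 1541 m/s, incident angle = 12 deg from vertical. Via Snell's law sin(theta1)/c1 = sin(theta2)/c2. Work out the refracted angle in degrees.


12.15 deg


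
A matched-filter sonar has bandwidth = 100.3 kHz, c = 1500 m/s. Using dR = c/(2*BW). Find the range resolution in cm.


0.75 cm


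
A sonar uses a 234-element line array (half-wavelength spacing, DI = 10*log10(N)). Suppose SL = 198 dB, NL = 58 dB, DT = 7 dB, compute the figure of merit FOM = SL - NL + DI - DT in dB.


Step 1: DI = 10*log10(234) = 23.69 dB
Step 2: FOM = SL - NL + DI - DT = 198 - 58 + 23.69 - 7 = 156.69

156.69 dB


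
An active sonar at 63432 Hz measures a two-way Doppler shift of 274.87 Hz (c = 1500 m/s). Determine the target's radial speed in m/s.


From fd = 2*f*v/c, v = c*fd/(2*f) = 1500 * 274.87 / (2*63432) = 3.25

3.25 m/s


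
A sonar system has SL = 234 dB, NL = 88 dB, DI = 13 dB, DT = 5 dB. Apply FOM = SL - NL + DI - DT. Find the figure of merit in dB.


FOM = SL - NL + DI - DT = 234 - 88 + 13 - 5 = 154

154 dB


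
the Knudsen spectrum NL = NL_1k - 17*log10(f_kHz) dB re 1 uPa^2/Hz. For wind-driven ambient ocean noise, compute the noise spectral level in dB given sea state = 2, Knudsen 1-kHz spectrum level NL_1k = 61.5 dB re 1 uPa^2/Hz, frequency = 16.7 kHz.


NL = NL_1k - 17*log10(f_kHz) = 61.5 - 17*log10(16.7) = 61.5 - (20.79) = 40.71

40.71 dB


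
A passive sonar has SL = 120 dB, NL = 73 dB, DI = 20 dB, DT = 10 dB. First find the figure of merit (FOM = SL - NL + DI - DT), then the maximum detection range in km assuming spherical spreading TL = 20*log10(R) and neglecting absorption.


Step 1: FOM = SL - NL + DI - DT = 120 - 73 + 20 - 10 = 57 dB
Step 2: at max range FOM = TL = 20*log10(R), so R = 10^(57/20) = 707.95 m = 0.71 km

0.71 km


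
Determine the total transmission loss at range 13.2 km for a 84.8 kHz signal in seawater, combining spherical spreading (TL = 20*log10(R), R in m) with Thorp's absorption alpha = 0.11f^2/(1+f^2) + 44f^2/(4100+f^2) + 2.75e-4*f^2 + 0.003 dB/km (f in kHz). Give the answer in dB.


Step 1 (Thorp): alpha = 0.11*7191.04/(1+7191.04) + 44*7191.04/(4100+7191.04) + 2.75e-4*7191.04 + 0.003 = 30.1133 dB/km
Step 2: TL_spread = 20*log10(13200) = 82.41 dB
Step 3: TL_abs = alpha*R = 30.1133 * 13.2 = 397.5 dB
Step 4: TL_total = 82.41 + 397.5 = 479.91

479.91 dB


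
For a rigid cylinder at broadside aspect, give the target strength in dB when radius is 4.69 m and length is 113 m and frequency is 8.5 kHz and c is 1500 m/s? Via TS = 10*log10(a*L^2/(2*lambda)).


lambda = 1500/8500 = 0.17647 m
TS = 10*log10(4.69*113^2/(2*0.17647)) = 52.3

52.3 dB


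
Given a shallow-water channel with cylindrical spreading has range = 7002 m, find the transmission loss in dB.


TL = 10*log10(7002) = 38.45

38.45 dB


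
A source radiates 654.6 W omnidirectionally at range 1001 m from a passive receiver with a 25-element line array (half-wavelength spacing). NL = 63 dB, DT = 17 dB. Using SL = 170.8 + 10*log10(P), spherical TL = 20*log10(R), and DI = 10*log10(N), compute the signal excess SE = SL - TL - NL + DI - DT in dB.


72.93 dB


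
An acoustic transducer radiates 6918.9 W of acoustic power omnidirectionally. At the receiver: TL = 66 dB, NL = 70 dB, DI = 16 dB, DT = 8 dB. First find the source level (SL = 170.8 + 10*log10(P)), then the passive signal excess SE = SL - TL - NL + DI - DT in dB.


Step 1: SL = 170.8 + 10*log10(6918.9) = 209.2 dB
Step 2: SE = SL - TL - NL + DI - DT = 209.2 - 66 - 70 + 16 - 8 = 81.2

81.2 dB


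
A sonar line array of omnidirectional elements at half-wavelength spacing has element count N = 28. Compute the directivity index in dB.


14.47 dB


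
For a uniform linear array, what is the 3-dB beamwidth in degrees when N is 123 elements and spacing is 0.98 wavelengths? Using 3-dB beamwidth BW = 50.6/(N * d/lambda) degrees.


0.42 deg


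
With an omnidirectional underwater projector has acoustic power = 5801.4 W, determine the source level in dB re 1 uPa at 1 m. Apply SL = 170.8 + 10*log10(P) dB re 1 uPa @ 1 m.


208.44 dB


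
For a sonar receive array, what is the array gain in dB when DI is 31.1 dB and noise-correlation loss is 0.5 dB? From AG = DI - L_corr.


AG = DI - L_corr = 31.1 - 0.5 = 30.6

30.6 dB


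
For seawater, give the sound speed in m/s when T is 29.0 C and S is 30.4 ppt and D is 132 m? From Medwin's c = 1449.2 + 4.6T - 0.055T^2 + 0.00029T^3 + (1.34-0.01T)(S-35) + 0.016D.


c = 1449.2 + 4.6*29.0 - 0.055*29.0^2 + 0.00029*29.0^3 + (1.34 - 0.01*29.0)*(30.4 - 35) + 0.016*132 = 1540.7

1540.7 m/s


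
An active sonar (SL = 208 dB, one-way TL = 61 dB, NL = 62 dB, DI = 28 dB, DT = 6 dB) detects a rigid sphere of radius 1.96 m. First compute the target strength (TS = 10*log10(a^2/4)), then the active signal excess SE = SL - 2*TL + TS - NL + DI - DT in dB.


Step 1: TS = 10*log10(1.96^2/4) = -0.18 dB
Step 2: SE = SL - 2*TL + TS - NL + DI - DT = 208 - 2*61 + (-0.18) - 62 + 28 - 6 = 45.82

45.82 dB


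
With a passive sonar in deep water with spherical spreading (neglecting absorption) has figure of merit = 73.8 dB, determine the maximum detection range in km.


4.9 km


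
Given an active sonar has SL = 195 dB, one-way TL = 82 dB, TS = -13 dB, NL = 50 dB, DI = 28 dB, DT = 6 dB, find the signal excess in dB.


-10 dB


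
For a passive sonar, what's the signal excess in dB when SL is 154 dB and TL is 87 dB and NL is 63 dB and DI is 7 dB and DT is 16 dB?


-5 dB


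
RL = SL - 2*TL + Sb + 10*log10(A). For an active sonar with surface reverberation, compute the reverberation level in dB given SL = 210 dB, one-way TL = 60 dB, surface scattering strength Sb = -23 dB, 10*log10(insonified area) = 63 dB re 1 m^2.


RL = SL - 2*TL + Sb + 10*log10(A) = 210 - 2*60 + (-23) + 63 = 130

130 dB


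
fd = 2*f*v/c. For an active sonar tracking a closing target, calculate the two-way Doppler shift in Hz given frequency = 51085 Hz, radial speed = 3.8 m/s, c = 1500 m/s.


fd = 2*f*v/c = 2 * 51085 * 3.8 / 1500 = 258.83

258.83 Hz


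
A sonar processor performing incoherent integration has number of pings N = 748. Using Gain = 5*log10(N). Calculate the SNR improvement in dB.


Gain = 5*log10(748) = 14.37

14.37 dB


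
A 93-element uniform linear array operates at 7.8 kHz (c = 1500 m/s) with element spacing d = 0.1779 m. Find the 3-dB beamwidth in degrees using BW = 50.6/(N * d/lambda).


Step 1: lambda = 1500/7800 = 0.19231 m
Step 2: d/lambda = 0.1779/0.19231 = 0.9251
Step 3: BW = 50.6/(N * d/lambda) = 50.6/(93 * 0.9251) = 0.59

0.59 deg


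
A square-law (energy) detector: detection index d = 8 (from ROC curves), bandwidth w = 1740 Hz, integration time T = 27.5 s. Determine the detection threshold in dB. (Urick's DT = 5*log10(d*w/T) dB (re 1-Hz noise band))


13.52 dB


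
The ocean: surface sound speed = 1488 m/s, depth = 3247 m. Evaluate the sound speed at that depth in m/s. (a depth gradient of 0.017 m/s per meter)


1543.199 m/s


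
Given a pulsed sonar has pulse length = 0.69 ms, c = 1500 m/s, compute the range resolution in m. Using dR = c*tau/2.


dR = c*tau/2 = 1500 * 0.69e-3 / 2 = 0.5175

0.5175 m


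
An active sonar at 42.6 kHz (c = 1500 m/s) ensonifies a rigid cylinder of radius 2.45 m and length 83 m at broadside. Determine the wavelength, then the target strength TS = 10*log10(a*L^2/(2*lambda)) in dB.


Step 1: lambda = c/f = 1500/42600 = 0.03521 m
Step 2: TS = 10*log10(a*L^2/(2*lambda)) = 10*log10(2.45*83^2/(2*0.03521)) = 53.8

53.8 dB


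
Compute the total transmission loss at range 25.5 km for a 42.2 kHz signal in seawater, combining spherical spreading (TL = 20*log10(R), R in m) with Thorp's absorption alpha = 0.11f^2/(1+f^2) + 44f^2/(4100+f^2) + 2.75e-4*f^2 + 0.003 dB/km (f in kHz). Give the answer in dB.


Step 1 (Thorp): alpha = 0.11*1780.84/(1+1780.84) + 44*1780.84/(4100+1780.84) + 2.75e-4*1780.84 + 0.003 = 13.9268 dB/km
Step 2: TL_spread = 20*log10(25500) = 88.13 dB
Step 3: TL_abs = alpha*R = 13.9268 * 25.5 = 355.13 dB
Step 4: TL_total = 88.13 + 355.13 = 443.26

443.26 dB


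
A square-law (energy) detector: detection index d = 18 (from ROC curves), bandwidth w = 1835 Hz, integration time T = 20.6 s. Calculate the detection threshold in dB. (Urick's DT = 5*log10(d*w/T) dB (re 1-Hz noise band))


16.03 dB


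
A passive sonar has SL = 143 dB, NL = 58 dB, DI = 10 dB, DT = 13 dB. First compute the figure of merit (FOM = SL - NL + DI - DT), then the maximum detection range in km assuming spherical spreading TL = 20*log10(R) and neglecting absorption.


Step 1: FOM = SL - NL + DI - DT = 143 - 58 + 10 - 13 = 82 dB
Step 2: at max range FOM = TL = 20*log10(R), so R = 10^(82/20) = 12589.25 m = 12.59 km

12.59 km


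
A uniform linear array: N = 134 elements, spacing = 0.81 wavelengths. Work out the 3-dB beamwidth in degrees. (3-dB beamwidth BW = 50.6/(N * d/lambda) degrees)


BW = 50.6 / (134 * 0.81) = 50.6 / 108.54 = 0.47

0.47 deg


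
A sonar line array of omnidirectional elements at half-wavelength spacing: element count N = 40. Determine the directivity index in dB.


DI = 10*log10(40) = 16.02

16.02 dB


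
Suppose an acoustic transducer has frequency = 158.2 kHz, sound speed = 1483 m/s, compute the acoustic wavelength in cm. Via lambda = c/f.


lambda = c/f = 1483 / 158200 = 0.0094 m = 0.94 cm

0.94 cm


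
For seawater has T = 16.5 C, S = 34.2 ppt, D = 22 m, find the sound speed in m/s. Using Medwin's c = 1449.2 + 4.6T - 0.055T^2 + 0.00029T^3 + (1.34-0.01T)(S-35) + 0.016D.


c = 1449.2 + 4.6*16.5 - 0.055*16.5^2 + 0.00029*16.5^3 + (1.34 - 0.01*16.5)*(34.2 - 35) + 0.016*22 = 1510.84

1510.84 m/s


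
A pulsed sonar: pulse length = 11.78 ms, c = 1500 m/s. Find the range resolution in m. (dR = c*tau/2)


dR = c*tau/2 = 1500 * 11.78e-3 / 2 = 8.835

8.835 m


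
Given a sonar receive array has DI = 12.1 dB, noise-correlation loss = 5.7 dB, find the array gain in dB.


AG = DI - L_corr = 12.1 - 5.7 = 6.4

6.4 dB


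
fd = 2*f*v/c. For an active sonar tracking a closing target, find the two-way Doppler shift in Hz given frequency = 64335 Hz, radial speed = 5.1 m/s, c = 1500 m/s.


437.48 Hz


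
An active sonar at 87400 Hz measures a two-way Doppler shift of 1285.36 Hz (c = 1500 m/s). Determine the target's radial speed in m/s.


From fd = 2*f*v/c, v = c*fd/(2*f) = 1500 * 1285.36 / (2*87400) = 11.03

11.03 m/s


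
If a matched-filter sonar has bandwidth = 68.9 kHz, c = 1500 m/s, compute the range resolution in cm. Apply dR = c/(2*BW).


dR = c/(2*BW) = 1500 / (2 * 68.9e3) = 0.0109 m = 1.09 cm

1.09 cm


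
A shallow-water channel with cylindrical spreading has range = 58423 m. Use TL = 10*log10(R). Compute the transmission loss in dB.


47.67 dB


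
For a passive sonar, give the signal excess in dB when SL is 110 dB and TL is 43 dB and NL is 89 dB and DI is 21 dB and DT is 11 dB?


SE = SL - TL - NL + DI - DT = 110 - 43 - 89 + 21 - 11 = -12

-12 dB


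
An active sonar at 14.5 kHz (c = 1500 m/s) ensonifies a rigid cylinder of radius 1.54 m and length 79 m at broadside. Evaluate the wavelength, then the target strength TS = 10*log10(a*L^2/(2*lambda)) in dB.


Step 1: lambda = c/f = 1500/14500 = 0.10345 m
Step 2: TS = 10*log10(a*L^2/(2*lambda)) = 10*log10(1.54*79^2/(2*0.10345)) = 46.67

46.67 dB


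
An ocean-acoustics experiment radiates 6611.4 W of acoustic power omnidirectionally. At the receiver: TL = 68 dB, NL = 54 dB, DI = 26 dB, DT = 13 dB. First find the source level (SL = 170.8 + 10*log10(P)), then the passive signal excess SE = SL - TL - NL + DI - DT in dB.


Step 1: SL = 170.8 + 10*log10(6611.4) = 209.0 dB
Step 2: SE = SL - TL - NL + DI - DT = 209.0 - 68 - 54 + 26 - 13 = 100.0

100.0 dB


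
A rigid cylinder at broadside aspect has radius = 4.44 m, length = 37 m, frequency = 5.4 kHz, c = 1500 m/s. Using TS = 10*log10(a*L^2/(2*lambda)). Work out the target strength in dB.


40.39 dB


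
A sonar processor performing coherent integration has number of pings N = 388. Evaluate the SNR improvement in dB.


Gain = 10*log10(388) = 25.89

25.89 dB


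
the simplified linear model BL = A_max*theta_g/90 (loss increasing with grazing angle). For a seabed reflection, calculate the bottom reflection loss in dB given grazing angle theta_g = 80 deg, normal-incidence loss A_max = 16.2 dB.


BL = A_max * theta_g / 90 = 16.2 * 80 / 90 = 14.4

14.4 dB


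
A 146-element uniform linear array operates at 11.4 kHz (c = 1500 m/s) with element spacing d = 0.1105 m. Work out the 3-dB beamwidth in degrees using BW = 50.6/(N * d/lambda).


Step 1: lambda = 1500/11400 = 0.13158 m
Step 2: d/lambda = 0.1105/0.13158 = 0.8398
Step 3: BW = 50.6/(N * d/lambda) = 50.6/(146 * 0.8398) = 0.41

0.41 deg


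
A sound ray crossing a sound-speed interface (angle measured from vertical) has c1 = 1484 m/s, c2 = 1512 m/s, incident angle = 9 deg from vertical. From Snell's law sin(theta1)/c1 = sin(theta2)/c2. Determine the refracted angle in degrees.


9.17 deg


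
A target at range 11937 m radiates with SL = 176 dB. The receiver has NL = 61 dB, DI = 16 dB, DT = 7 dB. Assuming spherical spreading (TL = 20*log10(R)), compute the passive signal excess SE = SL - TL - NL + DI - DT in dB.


42.46 dB


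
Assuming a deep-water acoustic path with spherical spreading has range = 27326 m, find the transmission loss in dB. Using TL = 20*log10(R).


88.73 dB


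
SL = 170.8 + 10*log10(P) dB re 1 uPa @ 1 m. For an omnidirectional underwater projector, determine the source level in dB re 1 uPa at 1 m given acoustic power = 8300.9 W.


209.99 dB


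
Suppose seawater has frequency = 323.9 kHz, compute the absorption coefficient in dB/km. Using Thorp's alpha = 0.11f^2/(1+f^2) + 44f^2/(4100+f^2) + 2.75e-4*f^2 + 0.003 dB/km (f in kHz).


f^2 = 104911.21
alpha = 0.11*104911.21/(1+104911.21) + 44*104911.21/(4100+104911.21) + 2.75e-4*104911.21 + 0.003 = 71.309

71.309 dB/km


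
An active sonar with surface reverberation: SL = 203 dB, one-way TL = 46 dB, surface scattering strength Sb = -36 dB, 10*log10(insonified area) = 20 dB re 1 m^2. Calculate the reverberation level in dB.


95 dB


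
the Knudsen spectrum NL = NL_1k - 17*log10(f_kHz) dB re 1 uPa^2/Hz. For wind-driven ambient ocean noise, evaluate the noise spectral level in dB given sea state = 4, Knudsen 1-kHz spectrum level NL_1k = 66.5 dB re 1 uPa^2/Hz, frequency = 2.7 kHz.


59.17 dB


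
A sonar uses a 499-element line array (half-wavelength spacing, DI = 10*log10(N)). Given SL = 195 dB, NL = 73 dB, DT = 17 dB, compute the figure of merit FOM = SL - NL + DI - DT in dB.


131.98 dB


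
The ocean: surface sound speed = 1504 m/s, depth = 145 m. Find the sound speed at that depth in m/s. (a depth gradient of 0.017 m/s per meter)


1506.465 m/s


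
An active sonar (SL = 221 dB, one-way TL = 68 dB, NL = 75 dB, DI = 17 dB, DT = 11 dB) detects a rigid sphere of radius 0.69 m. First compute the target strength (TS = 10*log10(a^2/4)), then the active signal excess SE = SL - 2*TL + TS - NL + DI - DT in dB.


Step 1: TS = 10*log10(0.69^2/4) = -9.24 dB
Step 2: SE = SL - 2*TL + TS - NL + DI - DT = 221 - 2*68 + (-9.24) - 75 + 17 - 11 = 6.76

6.76 dB


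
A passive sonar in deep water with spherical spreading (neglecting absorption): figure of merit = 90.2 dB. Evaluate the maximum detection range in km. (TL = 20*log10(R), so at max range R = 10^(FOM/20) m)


At max range FOM = TL, so 20*log10(R) = 90.2
R = 10^(90.2/20) = 32359.37 m = 32.36 km

32.36 km


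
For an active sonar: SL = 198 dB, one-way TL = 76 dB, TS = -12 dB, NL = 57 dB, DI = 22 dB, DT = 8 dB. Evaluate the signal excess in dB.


SE = SL - 2*TL + TS - NL + DI - DT = 198 - 2*76 + (-12) - 57 + 22 - 8 = -9

-9 dB


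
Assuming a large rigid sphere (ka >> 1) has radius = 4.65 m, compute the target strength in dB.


TS = 10*log10(4.65^2 / 4) = 10*log10(5.405625) = 7.33

7.33 dB


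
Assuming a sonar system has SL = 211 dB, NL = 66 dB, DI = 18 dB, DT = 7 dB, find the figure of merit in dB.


FOM = SL - NL + DI - DT = 211 - 66 + 18 - 7 = 156

156 dB


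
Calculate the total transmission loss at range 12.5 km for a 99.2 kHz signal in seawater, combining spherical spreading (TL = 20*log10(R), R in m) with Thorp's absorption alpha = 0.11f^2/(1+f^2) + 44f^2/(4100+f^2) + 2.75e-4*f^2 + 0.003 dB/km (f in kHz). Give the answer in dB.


Step 1 (Thorp): alpha = 0.11*9840.64/(1+9840.64) + 44*9840.64/(4100+9840.64) + 2.75e-4*9840.64 + 0.003 = 33.8786 dB/km
Step 2: TL_spread = 20*log10(12500) = 81.94 dB
Step 3: TL_abs = alpha*R = 33.8786 * 12.5 = 423.48 dB
Step 4: TL_total = 81.94 + 423.48 = 505.42

505.42 dB


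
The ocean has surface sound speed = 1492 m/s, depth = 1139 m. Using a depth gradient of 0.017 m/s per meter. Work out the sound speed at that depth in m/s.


c = 1492 + 0.017 * 1139 = 1511.363

1511.363 m/s


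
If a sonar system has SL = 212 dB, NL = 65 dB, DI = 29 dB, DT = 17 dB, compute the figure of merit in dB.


FOM = SL - NL + DI - DT = 212 - 65 + 29 - 17 = 159

159 dB


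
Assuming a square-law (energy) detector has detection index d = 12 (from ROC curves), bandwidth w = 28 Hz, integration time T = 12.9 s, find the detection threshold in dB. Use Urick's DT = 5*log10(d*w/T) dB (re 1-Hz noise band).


DT = 5*log10(d*w/T) = 5*log10(12 * 28 / 12.9) = 5*log10(26.05) = 7.08

7.08 dB


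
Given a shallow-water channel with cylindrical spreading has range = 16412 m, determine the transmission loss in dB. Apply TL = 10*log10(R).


42.15 dB


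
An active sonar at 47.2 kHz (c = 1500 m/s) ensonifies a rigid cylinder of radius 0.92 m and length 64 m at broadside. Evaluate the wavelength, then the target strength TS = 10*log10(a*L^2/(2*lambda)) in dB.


Step 1: lambda = c/f = 1500/47200 = 0.03178 m
Step 2: TS = 10*log10(a*L^2/(2*lambda)) = 10*log10(0.92*64^2/(2*0.03178)) = 47.73

47.73 dB


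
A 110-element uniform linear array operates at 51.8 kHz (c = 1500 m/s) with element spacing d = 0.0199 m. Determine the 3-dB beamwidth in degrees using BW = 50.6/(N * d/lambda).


0.67 deg


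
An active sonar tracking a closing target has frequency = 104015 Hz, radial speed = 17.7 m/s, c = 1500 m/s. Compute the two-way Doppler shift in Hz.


2454.75 Hz


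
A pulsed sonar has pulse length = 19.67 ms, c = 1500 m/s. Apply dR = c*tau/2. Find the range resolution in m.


dR = c*tau/2 = 1500 * 19.67e-3 / 2 = 14.7525

14.7525 m


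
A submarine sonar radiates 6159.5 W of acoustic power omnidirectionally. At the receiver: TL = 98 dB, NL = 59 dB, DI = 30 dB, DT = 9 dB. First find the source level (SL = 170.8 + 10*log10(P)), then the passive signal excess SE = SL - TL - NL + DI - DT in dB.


Step 1: SL = 170.8 + 10*log10(6159.5) = 208.7 dB
Step 2: SE = SL - TL - NL + DI - DT = 208.7 - 98 - 59 + 30 - 9 = 72.7

72.7 dB


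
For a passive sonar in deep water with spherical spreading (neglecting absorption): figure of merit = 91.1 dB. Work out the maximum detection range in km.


At max range FOM = TL, so 20*log10(R) = 91.1
R = 10^(91.1/20) = 35892.19 m = 35.89 km

35.89 km


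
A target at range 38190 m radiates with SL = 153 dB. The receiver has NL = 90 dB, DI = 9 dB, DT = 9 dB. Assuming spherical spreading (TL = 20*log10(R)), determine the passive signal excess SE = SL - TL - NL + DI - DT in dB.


Step 1: TL = 20*log10(38190) = 91.64 dB
Step 2: SE = 153 - 91.64 - 90 + 9 - 9 = -28.64

-28.64 dB


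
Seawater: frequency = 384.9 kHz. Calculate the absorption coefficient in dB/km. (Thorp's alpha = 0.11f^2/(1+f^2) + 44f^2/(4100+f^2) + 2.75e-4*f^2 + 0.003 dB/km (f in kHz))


f^2 = 148148.01
alpha = 0.11*148148.01/(1+148148.01) + 44*148148.01/(4100+148148.01) + 2.75e-4*148148.01 + 0.003 = 83.669

83.669 dB/km


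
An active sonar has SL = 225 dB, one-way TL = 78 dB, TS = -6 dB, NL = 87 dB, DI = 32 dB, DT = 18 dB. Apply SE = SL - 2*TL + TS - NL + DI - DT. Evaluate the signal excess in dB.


SE = SL - 2*TL + TS - NL + DI - DT = 225 - 2*78 + (-6) - 87 + 32 - 18 = -10

-10 dB


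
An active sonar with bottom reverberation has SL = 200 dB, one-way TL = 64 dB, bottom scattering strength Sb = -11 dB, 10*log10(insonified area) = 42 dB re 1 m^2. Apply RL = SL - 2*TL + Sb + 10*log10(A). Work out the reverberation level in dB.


RL = SL - 2*TL + Sb + 10*log10(A) = 200 - 2*64 + (-11) + 42 = 103

103 dB


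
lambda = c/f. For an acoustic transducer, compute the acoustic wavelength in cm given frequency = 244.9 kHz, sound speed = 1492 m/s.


lambda = c/f = 1492 / 244900 = 0.0061 m = 0.61 cm

0.61 cm


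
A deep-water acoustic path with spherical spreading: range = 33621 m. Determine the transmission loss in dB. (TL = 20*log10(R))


90.53 dB


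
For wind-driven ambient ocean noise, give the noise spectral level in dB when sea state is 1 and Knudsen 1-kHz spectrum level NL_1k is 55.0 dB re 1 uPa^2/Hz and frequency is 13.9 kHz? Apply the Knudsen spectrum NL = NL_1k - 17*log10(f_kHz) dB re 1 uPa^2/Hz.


NL = NL_1k - 17*log10(f_kHz) = 55.0 - 17*log10(13.9) = 55.0 - (19.43) = 35.57

35.57 dB
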